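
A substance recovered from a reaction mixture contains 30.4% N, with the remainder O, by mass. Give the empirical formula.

NO2

Assume 100 g: 30.4 g N, 69.6 g O.
n(N) = 30.4/14.01 = 2.17, n(O) = 69.6/16.00 = 4.35
Divide by the smallest (2.17 mol N): N 1.000, O 2.005
≈ 1:2 → NO2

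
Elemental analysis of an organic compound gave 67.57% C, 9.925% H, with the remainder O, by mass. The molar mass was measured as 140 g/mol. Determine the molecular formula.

Assume 100 g: 67.57 g C, 9.925 g H, 22.505 g O.
n(C) = 67.57/12.01 = 5.626, n(H) = 9.925/1.008 = 9.846, n(O) = 22.505/16.00 = 1.407
Smallest is O at 1.407 mol; normalising gives C 4.000, H 7.000, O 1.000
Ratio ≈ 4:7:1, so the empirical formula is C4H7O
Empirical-formula mass = 71.10 g/mol
n = 140 / 71.10 = 1.97 ≈ 2
Molecular formula = (C4H7O)×2 = C8H14O2

C8H14O2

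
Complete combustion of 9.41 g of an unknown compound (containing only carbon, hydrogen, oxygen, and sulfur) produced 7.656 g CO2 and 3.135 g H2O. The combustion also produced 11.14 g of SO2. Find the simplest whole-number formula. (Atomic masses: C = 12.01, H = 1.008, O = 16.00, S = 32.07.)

C2H4OS2

mol C = 7.656 / 44.01 = 0.1740; mass C = 0.1740 × 12.01 = 2.089 g
mol H = 2 × (3.135 / 18.02) = 0.3479; mass H = 0.3479 × 1.008 = 0.3507 g
mol S = 11.14 / 64.07 = 0.1739; mass S = 5.576 g
mass O = 9.41 − (8.016) = 1.394 g → mol O = 0.08712
Smallest is O at 0.08712 mol; normalising gives C 1.997, H 3.994, O 1.000, S 1.996
≈ 2:4:1:2 → C2H4OS2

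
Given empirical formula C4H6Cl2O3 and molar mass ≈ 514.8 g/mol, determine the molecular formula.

C12H18Cl6O9

Empirical-formula mass = 172.99 g/mol
n = 514.8 / 172.99 = 2.98 ≈ 3
Molecular formula = (C4H6Cl2O3)3 = C12H18Cl6O9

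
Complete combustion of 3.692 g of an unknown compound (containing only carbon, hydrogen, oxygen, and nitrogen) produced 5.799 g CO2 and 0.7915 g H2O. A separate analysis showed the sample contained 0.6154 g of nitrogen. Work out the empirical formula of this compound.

C3H2NO2

mol C = 5.799 / 44.01 = 0.1318; mass C = 0.1318 × 12.01 = 1.583 g
mol H = 2 × (0.7915 / 18.02) = 0.08785; mass H = 0.08785 × 1.008 = 0.08855 g
mol N = 0.6154 / 14.01 = 0.04393
mass O = 3.692 − (2.286) = 1.406 g → mol O = 0.08785
Smallest is N at 0.04393 mol; normalising gives C 3.000, H 2.000, N 1.000, O 2.000
≈ 3:2:1:2 → C3H2NO2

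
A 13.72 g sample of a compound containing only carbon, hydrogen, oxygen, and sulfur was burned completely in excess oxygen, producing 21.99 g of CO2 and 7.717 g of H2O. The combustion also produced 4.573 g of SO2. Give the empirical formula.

C7H12O4S

mol C = 21.99 / 44.01 = 0.4997; mass C = 0.4997 × 12.01 = 6.001 g
mol H = 2 × (7.717 / 18.02) = 0.8565; mass H = 0.8565 × 1.008 = 0.8633 g
mol S = 4.573 / 64.07 = 0.07138; mass S = 2.289 g
mass O = 13.72 − (9.153) = 4.567 g → mol O = 0.2854
Divide by the smallest (0.07138 mol S): C 7.000, H 12.000, O 3.999, S 1.000
≈ 7:12:4:1 → C7H12O4S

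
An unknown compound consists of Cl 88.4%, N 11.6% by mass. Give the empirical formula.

Assume 100 g: 88.4 g Cl, 11.6 g N.
n(Cl) = 88.4/35.45 = 2.494, n(N) = 11.6/14.01 = 0.828
Smallest is N at 0.828 mol; normalising gives Cl 3.012, N 1.000
≈ 3:1 → Cl3N

Cl3N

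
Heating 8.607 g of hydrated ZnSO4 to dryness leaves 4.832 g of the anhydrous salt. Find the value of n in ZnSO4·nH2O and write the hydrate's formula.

Mass of water lost = 8.607 − 4.832 = 3.775 g → 3.775 / 18.02 = 0.2095 mol H2O
Molar mass of ZnSO4 = 161.45 g/mol → mol ZnSO4 = 4.832 / 161.45 = 0.02993
n = 0.2095 / 0.02993 = 7.00 ≈ 7 → ZnSO4·7H2O

ZnSO4·7H2O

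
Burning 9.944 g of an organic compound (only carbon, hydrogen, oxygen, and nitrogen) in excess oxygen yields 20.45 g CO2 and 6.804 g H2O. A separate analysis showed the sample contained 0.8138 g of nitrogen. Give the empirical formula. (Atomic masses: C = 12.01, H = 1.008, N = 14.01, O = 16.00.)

mol C = 20.45 / 44.01 = 0.4647; mass C = 0.4647 × 12.01 = 5.581 g
mol H = 2 × (6.804 / 18.02) = 0.7552; mass H = 0.7552 × 1.008 = 0.7612 g
mol N = 0.8138 / 14.01 = 0.05809
mass O = 9.944 − (7.156) = 2.788 g → mol O = 0.1743
Smallest is N at 0.05809 mol; normalising gives C 7.999, H 13.000, N 1.000, O 3.000
Ratio ≈ 8:13:1:3, so the empirical formula is C8H13NO3

C8H13NO3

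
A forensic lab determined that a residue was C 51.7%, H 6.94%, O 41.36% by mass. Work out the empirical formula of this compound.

C5H8O3

Assume 100 g: 51.7 g C, 6.94 g H, 41.36 g O.
Moles — C: 51.7 / 12.01 = 4.305 mol; H: 6.94 / 1.008 = 6.885 mol; O: 41.36 / 16.00 = 2.585 mol
Smallest is O at 2.585 mol; normalising gives C 1.665, H 2.663, O 1.000
Scaling by 3: C 5.00, H 7.99, O 3.00 → C5H8O3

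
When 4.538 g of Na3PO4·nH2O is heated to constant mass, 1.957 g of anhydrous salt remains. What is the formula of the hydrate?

Na3PO4·12H2O

Mass of water lost = 4.538 − 1.957 = 2.581 g → 2.581 / 18.02 = 0.1432 mol H2O
Molar mass of Na3PO4 = 163.94 g/mol → mol Na3PO4 = 1.957 / 163.94 = 0.01194
n = 0.1432 / 0.01194 = 12.00 ≈ 12 → Na3PO4·12H2O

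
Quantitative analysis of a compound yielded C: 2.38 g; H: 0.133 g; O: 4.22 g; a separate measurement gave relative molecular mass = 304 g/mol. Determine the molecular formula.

C: 2.38 g ÷ 12.01 g/mol = 0.1982 mol
H: 0.133 g ÷ 1.008 g/mol = 0.1319 mol
O: 4.22 g ÷ 16.00 g/mol = 0.2637 mol
Ratios (÷ 0.1319): C 1.502, H 1.000, O 1.999
Scaling by 2: C 3.00, H 2.00, O 4.00 → C3H2O4
Empirical-formula mass = 102.05 g/mol
n = 304 / 102.05 = 2.98 ≈ 3
Molecular formula = (C3H2O4)×3 = C9H6O12

C9H6O12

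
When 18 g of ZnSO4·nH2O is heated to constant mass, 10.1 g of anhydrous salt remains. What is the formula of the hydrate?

ZnSO4·7H2O

Mass of water lost = 18 − 10.1 = 7.9 g → 7.9 / 18.02 = 0.4384 mol H2O
Molar mass of ZnSO4 = 161.45 g/mol → mol ZnSO4 = 10.1 / 161.45 = 0.06256
n = 0.4384 / 0.06256 = 7.01 ≈ 7 → ZnSO4·7H2O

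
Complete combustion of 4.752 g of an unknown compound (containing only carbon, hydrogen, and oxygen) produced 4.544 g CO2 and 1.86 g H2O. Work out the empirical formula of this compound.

CH2O2

mol C = 4.544 / 44.01 = 0.1032; mass C = 0.1032 × 12.01 = 1.240 g
mol H = 2 × (1.86 / 18.02) = 0.2064; mass H = 0.2064 × 1.008 = 0.2081 g
mass O = 4.752 − (1.448) = 3.304 g → mol O = 0.2065
Ratios (÷ 0.1032): C 1.000, H 1.999, O 2.000
≈ 1:2:2 → CH2O2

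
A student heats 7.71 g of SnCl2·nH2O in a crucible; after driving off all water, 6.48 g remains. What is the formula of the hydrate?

SnCl2·2H2O

Mass of water lost = 7.71 − 6.48 = 1.23 g → 1.23 / 18.02 = 0.06826 mol H2O
Molar mass of SnCl2 = 189.61 g/mol → mol SnCl2 = 6.48 / 189.61 = 0.03418
n = 0.06826 / 0.03418 = 2.00 ≈ 2 → SnCl2·2H2O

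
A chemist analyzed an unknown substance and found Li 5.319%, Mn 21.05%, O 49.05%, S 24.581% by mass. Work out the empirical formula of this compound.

Li2MnO8S2

Assume 100 g: 5.319 g Li, 21.05 g Mn, 49.05 g O, 24.581 g S.
n(Li) = 5.319/6.94 = 0.7664, n(Mn) = 21.05/54.94 = 0.3831, n(O) = 49.05/16.00 = 3.066, n(S) = 24.581/32.07 = 0.7665
Ratios (÷ 0.3831): Li 2.000, Mn 1.000, O 8.001, S 2.000
Ratio ≈ 2:1:8:2, so the empirical formula is Li2MnO8S2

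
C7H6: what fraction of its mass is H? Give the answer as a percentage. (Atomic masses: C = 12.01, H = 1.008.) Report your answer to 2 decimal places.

Molar mass = 7(12.01) + 6(1.008) = 90.118 g/mol
Mass of H per mole = 6 × 1.008 = 6.048 g
% H = 6.048 / 90.118 × 100 = 6.71%

6.71%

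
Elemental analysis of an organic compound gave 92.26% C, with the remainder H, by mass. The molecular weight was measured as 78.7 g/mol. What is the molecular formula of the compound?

Assume 100 g: 92.26 g C, 7.74 g H.
Moles — C: 92.26 / 12.01 = 7.682 mol; H: 7.74 / 1.008 = 7.679 mol
Smallest is H at 7.679 mol; normalising gives C 1.000, H 1.000
Ratio ≈ 1:1, so the empirical formula is CH
Empirical-formula mass = 13.02 g/mol
n = 78.7 / 13.02 = 6.05 ≈ 6
Molecular formula = (CH)×6 = C6H6

C6H6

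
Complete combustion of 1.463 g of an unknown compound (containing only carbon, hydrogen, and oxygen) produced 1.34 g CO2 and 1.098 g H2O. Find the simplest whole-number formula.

mol C = 1.34 / 44.01 = 0.03045; mass C = 0.03045 × 12.01 = 0.3657 g
mol H = 2 × (1.098 / 18.02) = 0.1219; mass H = 0.1219 × 1.008 = 0.1228 g
mass O = 1.463 − (0.4885) = 0.9745 g → mol O = 0.06091
Smallest is C at 0.03045 mol; normalising gives C 1.000, H 4.002, O 2.000
→ CH4O2

CH4O2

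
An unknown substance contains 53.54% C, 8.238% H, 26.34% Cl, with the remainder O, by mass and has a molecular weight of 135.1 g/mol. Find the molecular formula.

Assume 100 g: 53.54 g C, 8.238 g H, 26.34 g Cl, 11.882 g O.
n(C) = 53.54/12.01 = 4.458, n(H) = 8.238/1.008 = 8.173, n(Cl) = 26.34/35.45 = 0.743, n(O) = 11.882/16.00 = 0.7426
Smallest is O at 0.7426 mol; normalising gives C 6.003, H 11.005, Cl 1.001, O 1.000
≈ 6:11:1:1 → C6H11ClO
Empirical-formula mass = 134.60 g/mol
n = 135.1 / 134.60 = 1.00 ≈ 1
Molecular formula = empirical formula = C6H11ClO

C6H11ClO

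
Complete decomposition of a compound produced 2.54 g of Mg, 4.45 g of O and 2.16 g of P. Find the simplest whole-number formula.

n(Mg) = 2.54/24.31 = 0.1045, n(O) = 4.45/16.00 = 0.2781, n(P) = 2.16/30.97 = 0.06974
Smallest is P at 0.06974 mol; normalising gives Mg 1.498, O 3.988, P 1.000
Scaling by 2: Mg 3.00, O 7.98, P 2.00 → Mg3O8P2

Mg3O8P2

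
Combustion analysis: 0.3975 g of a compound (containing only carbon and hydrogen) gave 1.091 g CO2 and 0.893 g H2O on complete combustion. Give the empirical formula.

mol C = 1.091 / 44.01 = 0.02479; mass C = 0.02479 × 12.01 = 0.2977 g
mol H = 2 × (0.893 / 18.02) = 0.09911; mass H = 0.09911 × 1.008 = 0.09990 g
Ratios (÷ 0.02479): C 1.000, H 3.998
→ CH4

CH4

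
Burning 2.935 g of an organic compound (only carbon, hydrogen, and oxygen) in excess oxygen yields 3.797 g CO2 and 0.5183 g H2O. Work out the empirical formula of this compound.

C3H2O4

mol C = 3.797 / 44.01 = 0.08628; mass C = 0.08628 × 12.01 = 1.036 g
mol H = 2 × (0.5183 / 18.02) = 0.05752; mass H = 0.05752 × 1.008 = 0.05799 g
mass O = 2.935 − (1.094) = 1.841 g → mol O = 0.1151
Ratios (÷ 0.05752): C 1.500, H 1.000, O 2.000
Multiply by 2: C 3.00, H 2.00, O 4.00 → C3H2O4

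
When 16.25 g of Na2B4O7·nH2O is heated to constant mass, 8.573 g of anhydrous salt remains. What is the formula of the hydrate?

Mass of water lost = 16.25 − 8.573 = 7.677 g → 7.677 / 18.02 = 0.426 mol H2O
Molar mass of Na2B4O7 = 201.22 g/mol → mol Na2B4O7 = 8.573 / 201.22 = 0.04261
n = 0.426 / 0.04261 = 10.00 ≈ 10 → Na2B4O7·10H2O

Na2B4O7·10H2O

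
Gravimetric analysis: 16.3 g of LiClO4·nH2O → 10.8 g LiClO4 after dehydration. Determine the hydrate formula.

LiClO4·3H2O

Mass of water lost = 16.3 − 10.8 = 5.5 g → 5.5 / 18.02 = 0.3052 mol H2O
Molar mass of LiClO4 = 106.39 g/mol → mol LiClO4 = 10.8 / 106.39 = 0.1015
n = 0.3052 / 0.1015 = 3.01 ≈ 3 → LiClO4·3H2O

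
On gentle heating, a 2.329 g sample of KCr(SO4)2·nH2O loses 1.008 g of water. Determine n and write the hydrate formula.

KCr(SO4)2·12H2O

Mass of anhydrous KCr(SO4)2 = 2.329 − 1.008 = 1.321 g
mol H2O = 1.008 / 18.02 = 0.05594
Molar mass of KCr(SO4)2 = 283.24 g/mol → mol KCr(SO4)2 = 1.321 / 283.24 = 0.004664
n = 0.05594 / 0.004664 = 11.99 ≈ 12 → KCr(SO4)2·12H2O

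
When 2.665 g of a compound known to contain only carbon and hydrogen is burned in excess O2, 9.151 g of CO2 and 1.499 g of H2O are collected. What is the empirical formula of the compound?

C5H4

mol C = 9.151 / 44.01 = 0.2079; mass C = 0.2079 × 12.01 = 2.497 g
mol H = 2 × (1.499 / 18.02) = 0.1664; mass H = 0.1664 × 1.008 = 0.1677 g
Smallest is H at 0.1664 mol; normalising gives C 1.250, H 1.000
×4: C 5.00, H 4.00 → C5H4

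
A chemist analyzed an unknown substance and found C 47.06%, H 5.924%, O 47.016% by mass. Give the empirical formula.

C4H6O3

Assume 100 g: 47.06 g C, 5.924 g H, 47.016 g O.
n(C) = 47.06/12.01 = 3.918, n(H) = 5.924/1.008 = 5.877, n(O) = 47.016/16.00 = 2.938
Ratios (÷ 2.938): C 1.333, H 2.000, O 1.000
Scaling by 3: C 4.00, H 6.00, O 3.00 → C4H6O3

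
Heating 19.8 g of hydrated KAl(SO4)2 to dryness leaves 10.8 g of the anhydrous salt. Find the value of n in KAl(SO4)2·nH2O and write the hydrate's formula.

Mass of water lost = 19.8 − 10.8 = 9 g → 9 / 18.02 = 0.4994 mol H2O
Molar mass of KAl(SO4)2 = 258.22 g/mol → mol KAl(SO4)2 = 10.8 / 258.22 = 0.04182
n = 0.4994 / 0.04182 = 11.94 ≈ 12 → KAl(SO4)2·12H2O

KAl(SO4)2·12H2O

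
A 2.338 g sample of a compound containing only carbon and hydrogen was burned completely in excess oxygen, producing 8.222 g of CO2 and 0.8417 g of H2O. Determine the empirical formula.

mol C = 8.222 / 44.01 = 0.1868; mass C = 0.1868 × 12.01 = 2.244 g
mol H = 2 × (0.8417 / 18.02) = 0.09342; mass H = 0.09342 × 1.008 = 0.09417 g
Smallest is H at 0.09342 mol; normalising gives C 2.000, H 1.000
→ C2H

C2H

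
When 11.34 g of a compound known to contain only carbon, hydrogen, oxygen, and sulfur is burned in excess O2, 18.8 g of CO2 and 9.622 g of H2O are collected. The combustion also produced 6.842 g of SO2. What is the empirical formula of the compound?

C4H10OS

mol C = 18.8 / 44.01 = 0.4272; mass C = 0.4272 × 12.01 = 5.130 g
mol H = 2 × (9.622 / 18.02) = 1.068; mass H = 1.068 × 1.008 = 1.076 g
mol S = 6.842 / 64.07 = 0.1068; mass S = 3.425 g
mass O = 11.34 − (9.632) = 1.708 g → mol O = 0.1068
Smallest is O at 0.1068 mol; normalising gives C 4.001, H 10.002, O 1.000, S 1.000
→ C4H10OS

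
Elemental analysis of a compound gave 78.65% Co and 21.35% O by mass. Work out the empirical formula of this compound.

Assume 100 g: 78.65 g Co, 21.35 g O.
Co: 78.65 g ÷ 58.93 g/mol = 1.335 mol
O: 21.35 g ÷ 16.00 g/mol = 1.334 mol
Smallest is O at 1.334 mol; normalising gives Co 1.000, O 1.000
→ CoO

CoO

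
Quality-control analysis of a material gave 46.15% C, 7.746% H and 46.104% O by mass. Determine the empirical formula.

C4H8O3

Assume 100 g: 46.15 g C, 7.746 g H, 46.104 g O.
C: 46.15 g ÷ 12.01 g/mol = 3.843 mol
H: 7.746 g ÷ 1.008 g/mol = 7.685 mol
O: 46.104 g ÷ 16.00 g/mol = 2.881 mol
Smallest is O at 2.881 mol; normalising gives C 1.334, H 2.667, O 1.000
Scaling by 3: C 4.00, H 8.00, O 3.00 → C4H8O3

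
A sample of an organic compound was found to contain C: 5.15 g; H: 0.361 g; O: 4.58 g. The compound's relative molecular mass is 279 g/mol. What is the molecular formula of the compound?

C: 5.15 g ÷ 12.01 g/mol = 0.4288 mol
H: 0.361 g ÷ 1.008 g/mol = 0.3581 mol
O: 4.58 g ÷ 16.00 g/mol = 0.2863 mol
Ratios (÷ 0.2863): C 1.498, H 1.251, O 1.000
Multiply by 4: C 5.99, H 5.00, O 4.00 → C6H5O4
Empirical-formula mass = 141.10 g/mol
n = 279 / 141.10 = 1.98 ≈ 2
Molecular formula = (C6H5O4)×2 = C12H10O8

C12H10O8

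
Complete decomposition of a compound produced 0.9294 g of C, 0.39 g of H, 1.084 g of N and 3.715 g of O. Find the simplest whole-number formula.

CH5NO3

n(C) = 0.9294/12.01 = 0.07739, n(H) = 0.39/1.008 = 0.3869, n(N) = 1.084/14.01 = 0.07737, n(O) = 3.715/16.00 = 0.2322
Ratios (÷ 0.07737): C 1.000, H 5.000, N 1.000, O 3.001
→ CH5NO3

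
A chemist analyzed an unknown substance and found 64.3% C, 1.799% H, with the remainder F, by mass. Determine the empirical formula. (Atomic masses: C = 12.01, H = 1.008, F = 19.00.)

Assume 100 g: 64.3 g C, 1.799 g H, 33.901 g F.
n(C) = 64.3/12.01 = 5.354, n(H) = 1.799/1.008 = 1.785, n(F) = 33.901/19.00 = 1.784
Smallest is F at 1.784 mol; normalising gives C 3.001, H 1.000, F 1.000
≈ 3:1:1 → C3HF

C3HF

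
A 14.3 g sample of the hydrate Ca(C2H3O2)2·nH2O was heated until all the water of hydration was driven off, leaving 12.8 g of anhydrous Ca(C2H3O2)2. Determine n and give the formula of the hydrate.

Mass of water lost = 14.3 − 12.8 = 1.5 g → 1.5 / 18.02 = 0.08324 mol H2O
Molar mass of Ca(C2H3O2)2 = 158.17 g/mol → mol Ca(C2H3O2)2 = 12.8 / 158.17 = 0.08093
n = 0.08324 / 0.08093 = 1.03 ≈ 1 → Ca(C2H3O2)2·H2O

Ca(C2H3O2)2·H2O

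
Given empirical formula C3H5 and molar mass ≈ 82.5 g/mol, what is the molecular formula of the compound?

C6H10

Empirical-formula mass = 41.07 g/mol
n = 82.5 / 41.07 = 2.01 ≈ 2
Molecular formula = (C3H5)2 = C6H10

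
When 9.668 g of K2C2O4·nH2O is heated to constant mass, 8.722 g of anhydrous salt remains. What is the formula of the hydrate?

Mass of water lost = 9.668 − 8.722 = 0.946 g → 0.946 / 18.02 = 0.0525 mol H2O
Molar mass of K2C2O4 = 166.22 g/mol → mol K2C2O4 = 8.722 / 166.22 = 0.05247
n = 0.0525 / 0.05247 = 1.00 ≈ 1 → K2C2O4·H2O

K2C2O4·H2O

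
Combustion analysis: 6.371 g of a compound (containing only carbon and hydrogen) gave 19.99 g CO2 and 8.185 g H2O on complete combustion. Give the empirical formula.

CH2

mol C = 19.99 / 44.01 = 0.4542; mass C = 0.4542 × 12.01 = 5.455 g
mol H = 2 × (8.185 / 18.02) = 0.9084; mass H = 0.9084 × 1.008 = 0.9157 g
Smallest is C at 0.4542 mol; normalising gives C 1.000, H 2.000
≈ 1:2 → CH2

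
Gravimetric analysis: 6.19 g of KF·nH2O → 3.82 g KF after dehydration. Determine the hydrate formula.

KF·2H2O

Mass of water lost = 6.19 − 3.82 = 2.37 g → 2.37 / 18.02 = 0.1315 mol H2O
Molar mass of KF = 58.10 g/mol → mol KF = 3.82 / 58.10 = 0.06575
n = 0.1315 / 0.06575 = 2.00 ≈ 2 → KF·2H2O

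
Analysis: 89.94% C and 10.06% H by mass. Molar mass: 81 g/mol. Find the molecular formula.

C6H8

Assume 100 g: 89.94 g C, 10.06 g H.
Moles — C: 89.94 / 12.01 = 7.489 mol; H: 10.06 / 1.008 = 9.98 mol
Smallest is C at 7.489 mol; normalising gives C 1.000, H 1.333
×3: C 3.00, H 4.00 → C3H4
Empirical-formula mass = 40.06 g/mol
n = 81 / 40.06 = 2.02 ≈ 2
Molecular formula = (C3H4)×2 = C6H8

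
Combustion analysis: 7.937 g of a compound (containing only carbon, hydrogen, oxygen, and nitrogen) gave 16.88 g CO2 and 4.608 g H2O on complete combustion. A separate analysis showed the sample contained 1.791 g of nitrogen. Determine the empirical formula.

C6H8N2O

mol C = 16.88 / 44.01 = 0.3835; mass C = 0.3835 × 12.01 = 4.606 g
mol H = 2 × (4.608 / 18.02) = 0.5114; mass H = 0.5114 × 1.008 = 0.5155 g
mol N = 1.791 / 14.01 = 0.1278
mass O = 7.937 − (6.913) = 1.024 g → mol O = 0.06400
Ratios (÷ 0.064): C 5.993, H 7.991, N 1.997, O 1.000
Ratio ≈ 6:8:2:1, so the empirical formula is C6H8N2O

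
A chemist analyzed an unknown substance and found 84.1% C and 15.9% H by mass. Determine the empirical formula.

Assume 100 g: 84.1 g C, 15.9 g H.
n(C) = 84.1/12.01 = 7.002, n(H) = 15.9/1.008 = 15.77
Smallest is C at 7.002 mol; normalising gives C 1.000, H 2.253
Scaling by 4: C 4.00, H 9.01 → C4H9

C4H9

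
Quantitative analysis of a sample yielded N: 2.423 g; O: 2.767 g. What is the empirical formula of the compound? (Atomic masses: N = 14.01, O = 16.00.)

NO

n(N) = 2.423/14.01 = 0.1729, n(O) = 2.767/16.00 = 0.1729
Smallest is O at 0.1729 mol; normalising gives N 1.000, O 1.000
→ NO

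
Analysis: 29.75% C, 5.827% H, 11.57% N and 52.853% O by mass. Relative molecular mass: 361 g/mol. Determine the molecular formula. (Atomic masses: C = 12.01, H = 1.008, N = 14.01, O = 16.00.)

Assume 100 g: 29.75 g C, 5.827 g H, 11.57 g N, 52.853 g O.
n(C) = 29.75/12.01 = 2.477, n(H) = 5.827/1.008 = 5.781, n(N) = 11.57/14.01 = 0.8258, n(O) = 52.853/16.00 = 3.303
Smallest is N at 0.8258 mol; normalising gives C 2.999, H 7.000, N 1.000, O 4.000
≈ 3:7:1:4 → C3H7NO4
Empirical-formula mass = 121.10 g/mol
n = 361 / 121.10 = 2.98 ≈ 3
Molecular formula = (C3H7NO4)×3 = C9H21N3O12

C9H21N3O12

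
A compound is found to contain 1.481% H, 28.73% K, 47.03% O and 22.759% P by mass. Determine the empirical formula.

H2KO4P

Assume 100 g: 1.481 g H, 28.73 g K, 47.03 g O, 22.759 g P.
n(H) = 1.481/1.008 = 1.469, n(K) = 28.73/39.10 = 0.7348, n(O) = 47.03/16.00 = 2.939, n(P) = 22.759/30.97 = 0.7349
Divide by the smallest (0.7348 mol K): H 2.000, K 1.000, O 4.000, P 1.000
≈ 2:1:4:1 → H2KO4P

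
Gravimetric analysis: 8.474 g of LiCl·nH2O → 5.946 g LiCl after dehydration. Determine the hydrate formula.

Mass of water lost = 8.474 − 5.946 = 2.528 g → 2.528 / 18.02 = 0.1403 mol H2O
Molar mass of LiCl = 42.39 g/mol → mol LiCl = 5.946 / 42.39 = 0.1403
n = 0.1403 / 0.1403 = 1.00 ≈ 1 → LiCl·H2O

LiCl·H2O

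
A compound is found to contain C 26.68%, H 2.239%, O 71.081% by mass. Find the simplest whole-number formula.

CHO2

Assume 100 g: 26.68 g C, 2.239 g H, 71.081 g O.
Moles — C: 26.68 / 12.01 = 2.221 mol; H: 2.239 / 1.008 = 2.221 mol; O: 71.081 / 16.00 = 4.443 mol
Smallest is H at 2.221 mol; normalising gives C 1.000, H 1.000, O 2.000
Ratio ≈ 1:1:2, so the empirical formula is CHO2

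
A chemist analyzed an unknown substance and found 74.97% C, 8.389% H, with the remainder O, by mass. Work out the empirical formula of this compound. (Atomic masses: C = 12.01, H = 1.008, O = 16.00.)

C6H8O

Assume 100 g: 74.97 g C, 8.389 g H, 16.641 g O.
C: 74.97 g ÷ 12.01 g/mol = 6.242 mol
H: 8.389 g ÷ 1.008 g/mol = 8.322 mol
O: 16.641 g ÷ 16.00 g/mol = 1.04 mol
Ratios (÷ 1.04): C 6.002, H 8.002, O 1.000
→ C6H8O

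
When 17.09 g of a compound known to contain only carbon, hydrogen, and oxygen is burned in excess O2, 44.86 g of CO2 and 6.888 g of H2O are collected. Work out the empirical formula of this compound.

mol C = 44.86 / 44.01 = 1.019; mass C = 1.019 × 12.01 = 12.24 g
mol H = 2 × (6.888 / 18.02) = 0.7645; mass H = 0.7645 × 1.008 = 0.7706 g
mass O = 17.09 − (13.01) = 4.077 g → mol O = 0.2548
Divide by the smallest (0.2548 mol O): C 4.000, H 3.000, O 1.000
≈ 4:3:1 → C4H3O

C4H3O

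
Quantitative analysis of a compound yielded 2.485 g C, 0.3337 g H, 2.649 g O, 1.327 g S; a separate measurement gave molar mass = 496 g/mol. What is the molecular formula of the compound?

C: 2.485 g ÷ 12.01 g/mol = 0.2069 mol
H: 0.3337 g ÷ 1.008 g/mol = 0.3311 mol
O: 2.649 g ÷ 16.00 g/mol = 0.1656 mol
S: 1.327 g ÷ 32.07 g/mol = 0.04138 mol
Smallest is S at 0.04138 mol; normalising gives C 5.000, H 8.001, O 4.001, S 1.000
→ C5H8O4S
Empirical-formula mass = 164.18 g/mol
n = 496 / 164.18 = 3.02 ≈ 3
Molecular formula = (C5H8O4S)×3 = C15H24O12S3

C15H24O12S3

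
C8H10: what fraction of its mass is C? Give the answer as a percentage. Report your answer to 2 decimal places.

90.50%

Molar mass = 8(12.01) + 10(1.008) = 106.160 g/mol
Mass of C per mole = 8 × 12.01 = 96.080 g
% C = 96.080 / 106.160 × 100 = 90.50%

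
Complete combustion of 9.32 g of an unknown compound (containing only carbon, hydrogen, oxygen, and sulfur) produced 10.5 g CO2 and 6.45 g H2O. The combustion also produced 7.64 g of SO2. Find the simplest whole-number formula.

mol C = 10.5 / 44.01 = 0.2386; mass C = 0.2386 × 12.01 = 2.865 g
mol H = 2 × (6.45 / 18.02) = 0.7159; mass H = 0.7159 × 1.008 = 0.7216 g
mol S = 7.64 / 64.07 = 0.1192; mass S = 3.824 g
mass O = 9.32 − (7.411) = 1.909 g → mol O = 0.1193
Divide by the smallest (0.1192 mol S): C 2.001, H 6.003, O 1.000, S 1.000
Ratio ≈ 2:6:1:1, so the empirical formula is C2H6OS

C2H6OS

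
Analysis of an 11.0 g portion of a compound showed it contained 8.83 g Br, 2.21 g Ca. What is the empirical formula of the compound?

Moles — Br: 8.83 / 79.90 = 0.1105 mol; Ca: 2.21 / 40.08 = 0.05514 mol
Divide by the smallest (0.05514 mol Ca): Br 2.004, Ca 1.000
Ratio ≈ 2:1, so the empirical formula is Br2Ca

Br2Ca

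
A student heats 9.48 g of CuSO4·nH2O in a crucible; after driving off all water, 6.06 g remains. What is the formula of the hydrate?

CuSO4·5H2O

Mass of water lost = 9.48 − 6.06 = 3.42 g → 3.42 / 18.02 = 0.1898 mol H2O
Molar mass of CuSO4 = 159.62 g/mol → mol CuSO4 = 6.06 / 159.62 = 0.03797
n = 0.1898 / 0.03797 = 5.00 ≈ 5 → CuSO4·5H2O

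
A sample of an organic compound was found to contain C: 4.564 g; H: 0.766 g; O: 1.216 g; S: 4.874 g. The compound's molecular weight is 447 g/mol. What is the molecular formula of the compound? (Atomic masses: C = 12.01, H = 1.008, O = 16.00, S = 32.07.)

C15H30O3S6

n(C) = 4.564/12.01 = 0.38, n(H) = 0.766/1.008 = 0.7599, n(O) = 1.216/16.00 = 0.076, n(S) = 4.874/32.07 = 0.152
Ratios (÷ 0.076): C 5.000, H 9.999, O 1.000, S 2.000
→ C5H10OS2
Empirical-formula mass = 150.27 g/mol
n = 447 / 150.27 = 2.97 ≈ 3
Molecular formula = (C5H10OS2)×3 = C15H30O3S6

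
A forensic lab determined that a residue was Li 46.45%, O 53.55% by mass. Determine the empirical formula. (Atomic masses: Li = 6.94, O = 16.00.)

Li2O

Assume 100 g: 46.45 g Li, 53.55 g O.
Moles — Li: 46.45 / 6.94 = 6.693 mol; O: 53.55 / 16.00 = 3.347 mol
Ratios (÷ 3.347): Li 2.000, O 1.000
≈ 2:1 → Li2O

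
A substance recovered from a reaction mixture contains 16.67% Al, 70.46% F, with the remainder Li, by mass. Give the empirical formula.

AlF6Li3

Assume 100 g: 16.67 g Al, 70.46 g F, 12.87 g Li.
Al: 16.67 g ÷ 26.98 g/mol = 0.6179 mol
F: 70.46 g ÷ 19.00 g/mol = 3.708 mol
Li: 12.87 g ÷ 6.94 g/mol = 1.854 mol
Smallest is Al at 0.6179 mol; normalising gives Al 1.000, F 6.002, Li 3.001
≈ 1:6:3 → AlF6Li3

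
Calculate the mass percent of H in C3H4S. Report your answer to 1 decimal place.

5.6%

Molar mass = 3(12.01) + 4(1.008) + 1(32.07) = 72.132 g/mol
Mass of H per mole = 4 × 1.008 = 4.032 g
% H = 4.032 / 72.132 × 100 = 5.6%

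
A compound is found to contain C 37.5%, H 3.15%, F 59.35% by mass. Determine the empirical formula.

Assume 100 g: 37.5 g C, 3.15 g H, 59.35 g F.
n(C) = 37.5/12.01 = 3.122, n(H) = 3.15/1.008 = 3.125, n(F) = 59.35/19.00 = 3.124
Divide by the smallest (3.122 mol C): C 1.000, H 1.001, F 1.000
≈ 1:1:1 → CHF

CHF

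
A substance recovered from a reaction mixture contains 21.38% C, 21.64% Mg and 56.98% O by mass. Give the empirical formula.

C2MgO4

Assume 100 g: 21.38 g C, 21.64 g Mg, 56.98 g O.
C: 21.38 g ÷ 12.01 g/mol = 1.78 mol
Mg: 21.64 g ÷ 24.31 g/mol = 0.8902 mol
O: 56.98 g ÷ 16.00 g/mol = 3.561 mol
Divide by the smallest (0.8902 mol Mg): C 2.000, Mg 1.000, O 4.001
≈ 2:1:4 → C2MgO4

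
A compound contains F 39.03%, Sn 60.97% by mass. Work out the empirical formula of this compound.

Assume 100 g: 39.03 g F, 60.97 g Sn.
Moles — F: 39.03 / 19.00 = 2.054 mol; Sn: 60.97 / 118.71 = 0.5136 mol
Divide by the smallest (0.5136 mol Sn): F 4.000, Sn 1.000
Ratio ≈ 4:1, so the empirical formula is F4Sn

F4Sn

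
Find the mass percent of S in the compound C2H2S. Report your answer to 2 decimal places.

Molar mass = 2(12.01) + 2(1.008) + 1(32.07) = 58.106 g/mol
Mass of S per mole = 1 × 32.07 = 32.070 g
% S = 32.070 / 58.106 × 100 = 55.19%

55.19%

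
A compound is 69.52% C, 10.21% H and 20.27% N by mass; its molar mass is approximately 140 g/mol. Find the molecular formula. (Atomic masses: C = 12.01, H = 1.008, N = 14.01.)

C8H14N2

Assume 100 g: 69.52 g C, 10.21 g H, 20.27 g N.
C: 69.52 g ÷ 12.01 g/mol = 5.789 mol
H: 10.21 g ÷ 1.008 g/mol = 10.13 mol
N: 20.27 g ÷ 14.01 g/mol = 1.447 mol
Smallest is N at 1.447 mol; normalising gives C 4.001, H 7.001, N 1.000
≈ 4:7:1 → C4H7N
Empirical-formula mass = 69.11 g/mol
n = 140 / 69.11 = 2.03 ≈ 2
Molecular formula = (C4H7N)×2 = C8H14N2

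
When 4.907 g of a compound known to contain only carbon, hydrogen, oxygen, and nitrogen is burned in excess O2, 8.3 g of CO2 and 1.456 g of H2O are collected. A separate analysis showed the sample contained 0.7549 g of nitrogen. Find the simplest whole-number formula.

mol C = 8.3 / 44.01 = 0.1886; mass C = 0.1886 × 12.01 = 2.265 g
mol H = 2 × (1.456 / 18.02) = 0.1616; mass H = 0.1616 × 1.008 = 0.1629 g
mol N = 0.7549 / 14.01 = 0.05388
mass O = 4.907 − (3.183) = 1.724 g → mol O = 0.1078
Smallest is N at 0.05388 mol; normalising gives C 3.500, H 2.999, N 1.000, O 2.000
Scaling by 2: C 7.00, H 6.00, N 2.00, O 4.00 → C7H6N2O4

C7H6N2O4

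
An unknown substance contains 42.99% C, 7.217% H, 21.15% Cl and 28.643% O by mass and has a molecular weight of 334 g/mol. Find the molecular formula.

C12H24Cl2O6

Assume 100 g: 42.99 g C, 7.217 g H, 21.15 g Cl, 28.643 g O.
C: 42.99 g ÷ 12.01 g/mol = 3.58 mol
H: 7.217 g ÷ 1.008 g/mol = 7.16 mol
Cl: 21.15 g ÷ 35.45 g/mol = 0.5966 mol
O: 28.643 g ÷ 16.00 g/mol = 1.79 mol
Ratios (÷ 0.5966): C 6.000, H 12.001, Cl 1.000, O 3.001
≈ 6:12:1:3 → C6H12ClO3
Empirical-formula mass = 167.61 g/mol
n = 334 / 167.61 = 1.99 ≈ 2
Molecular formula = (C6H12ClO3)×2 = C12H24Cl2O6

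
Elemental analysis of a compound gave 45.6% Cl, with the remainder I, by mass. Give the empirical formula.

Assume 100 g: 45.6 g Cl, 54.4 g I.
Cl: 45.6 g ÷ 35.45 g/mol = 1.286 mol
I: 54.4 g ÷ 126.90 g/mol = 0.4287 mol
Ratios (÷ 0.4287): Cl 3.001, I 1.000
→ Cl3I

Cl3I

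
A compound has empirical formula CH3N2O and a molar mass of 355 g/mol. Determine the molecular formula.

Empirical-formula mass = 59.05 g/mol
n = 355 / 59.05 = 6.01 ≈ 6
Molecular formula = (CH3N2O)6 = C6H18N12O6

C6H18N12O6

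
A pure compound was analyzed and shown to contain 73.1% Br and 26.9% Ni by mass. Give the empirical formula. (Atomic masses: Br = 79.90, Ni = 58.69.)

Br2Ni

Assume 100 g: 73.1 g Br, 26.9 g Ni.
Br: 73.1 g ÷ 79.90 g/mol = 0.9149 mol
Ni: 26.9 g ÷ 58.69 g/mol = 0.4583 mol
Ratios (÷ 0.4583): Br 1.996, Ni 1.000
→ Br2Ni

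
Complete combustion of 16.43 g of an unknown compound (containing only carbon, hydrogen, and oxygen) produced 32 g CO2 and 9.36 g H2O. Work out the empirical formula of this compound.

C7H10O4

mol C = 32 / 44.01 = 0.7271; mass C = 0.7271 × 12.01 = 8.733 g
mol H = 2 × (9.36 / 18.02) = 1.039; mass H = 1.039 × 1.008 = 1.047 g
mass O = 16.43 − (9.780) = 6.650 g → mol O = 0.4156
Divide by the smallest (0.4156 mol O): C 1.749, H 2.499, O 1.000
Multiply by 4: C 7.00, H 10.00, O 4.00 → C7H10O4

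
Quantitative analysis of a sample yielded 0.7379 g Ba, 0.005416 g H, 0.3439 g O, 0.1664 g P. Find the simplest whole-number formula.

BaHO4P

n(Ba) = 0.7379/137.33 = 0.005373, n(H) = 0.005416/1.008 = 0.005373, n(O) = 0.3439/16.00 = 0.02149, n(P) = 0.1664/30.97 = 0.005373
Divide by the smallest (0.005373 mol P): Ba 1.000, H 1.000, O 4.000, P 1.000
→ BaHO4P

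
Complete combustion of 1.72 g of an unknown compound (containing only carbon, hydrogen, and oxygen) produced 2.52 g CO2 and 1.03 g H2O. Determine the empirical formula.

CH2O

mol C = 2.52 / 44.01 = 0.05726; mass C = 0.05726 × 12.01 = 0.6877 g
mol H = 2 × (1.03 / 18.02) = 0.1143; mass H = 0.1143 × 1.008 = 0.1152 g
mass O = 1.72 − (0.8029) = 0.9171 g → mol O = 0.05732
Ratios (÷ 0.05726): C 1.000, H 1.996, O 1.001
→ CH2O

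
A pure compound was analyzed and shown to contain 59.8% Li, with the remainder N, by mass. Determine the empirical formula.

Li3N

Assume 100 g: 59.8 g Li, 40.2 g N.
Moles — Li: 59.8 / 6.94 = 8.617 mol; N: 40.2 / 14.01 = 2.869 mol
Smallest is N at 2.869 mol; normalising gives Li 3.003, N 1.000
≈ 3:1 → Li3N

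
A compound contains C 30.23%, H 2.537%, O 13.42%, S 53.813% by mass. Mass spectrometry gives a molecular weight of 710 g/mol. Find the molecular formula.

C18H18O6S12

Assume 100 g: 30.23 g C, 2.537 g H, 13.42 g O, 53.813 g S.
Moles — C: 30.23 / 12.01 = 2.517 mol; H: 2.537 / 1.008 = 2.517 mol; O: 13.42 / 16.00 = 0.8387 mol; S: 53.813 / 32.07 = 1.678 mol
Ratios (÷ 0.8387): C 3.001, H 3.001, O 1.000, S 2.001
≈ 3:3:1:2 → C3H3OS2
Empirical-formula mass = 119.19 g/mol
n = 710 / 119.19 = 5.96 ≈ 6
Molecular formula = (C3H3OS2)×6 = C18H18O6S12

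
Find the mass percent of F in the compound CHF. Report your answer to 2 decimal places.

Molar mass = 1(12.01) + 1(1.008) + 1(19.00) = 32.018 g/mol
Mass of F per mole = 1 × 19.00 = 19.000 g
% F = 19.000 / 32.018 × 100 = 59.34%

59.34%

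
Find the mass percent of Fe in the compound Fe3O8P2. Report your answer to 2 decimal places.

Molar mass = 3(55.85) + 8(16.00) + 2(30.97) = 357.490 g/mol
Mass of Fe per mole = 3 × 55.85 = 167.550 g
% Fe = 167.550 / 357.490 × 100 = 46.87%

46.87%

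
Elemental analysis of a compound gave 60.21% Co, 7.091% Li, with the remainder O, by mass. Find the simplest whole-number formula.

CoLiO2

Assume 100 g: 60.21 g Co, 7.091 g Li, 32.699 g O.
Moles — Co: 60.21 / 58.93 = 1.022 mol; Li: 7.091 / 6.94 = 1.022 mol; O: 32.699 / 16.00 = 2.044 mol
Divide by the smallest (1.022 mol Co): Co 1.000, Li 1.000, O 2.000
≈ 1:1:2 → CoLiO2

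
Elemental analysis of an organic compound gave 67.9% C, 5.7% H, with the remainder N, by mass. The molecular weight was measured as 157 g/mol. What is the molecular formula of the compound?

C9H9N3

Assume 100 g: 67.9 g C, 5.7 g H, 26.4 g N.
C: 67.9 g ÷ 12.01 g/mol = 5.654 mol
H: 5.7 g ÷ 1.008 g/mol = 5.655 mol
N: 26.4 g ÷ 14.01 g/mol = 1.884 mol
Ratios (÷ 1.884): C 3.000, H 3.001, N 1.000
Ratio ≈ 3:3:1, so the empirical formula is C3H3N
Empirical-formula mass = 53.06 g/mol
n = 157 / 53.06 = 2.96 ≈ 3
Molecular formula = (C3H3N)×3 = C9H9N3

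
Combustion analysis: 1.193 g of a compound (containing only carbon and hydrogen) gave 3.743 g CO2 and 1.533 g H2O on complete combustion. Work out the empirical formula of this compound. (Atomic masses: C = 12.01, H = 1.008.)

mol C = 3.743 / 44.01 = 0.08505; mass C = 0.08505 × 12.01 = 1.021 g
mol H = 2 × (1.533 / 18.02) = 0.1701; mass H = 0.1701 × 1.008 = 0.1715 g
Smallest is C at 0.08505 mol; normalising gives C 1.000, H 2.001
→ CH2

CH2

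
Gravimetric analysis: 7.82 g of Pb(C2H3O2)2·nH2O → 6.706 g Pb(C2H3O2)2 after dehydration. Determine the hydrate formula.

Pb(C2H3O2)2·3H2O

Mass of water lost = 7.82 − 6.706 = 1.114 g → 1.114 / 18.02 = 0.06182 mol H2O
Molar mass of Pb(C2H3O2)2 = 325.29 g/mol → mol Pb(C2H3O2)2 = 6.706 / 325.29 = 0.02062
n = 0.06182 / 0.02062 = 3.00 ≈ 3 → Pb(C2H3O2)2·3H2O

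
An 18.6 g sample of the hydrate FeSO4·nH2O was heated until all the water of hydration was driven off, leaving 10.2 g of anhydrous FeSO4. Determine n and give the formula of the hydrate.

FeSO4·7H2O

Mass of water lost = 18.6 − 10.2 = 8.4 g → 8.4 / 18.02 = 0.4661 mol H2O
Molar mass of FeSO4 = 151.92 g/mol → mol FeSO4 = 10.2 / 151.92 = 0.06714
n = 0.4661 / 0.06714 = 6.94 ≈ 7 → FeSO4·7H2O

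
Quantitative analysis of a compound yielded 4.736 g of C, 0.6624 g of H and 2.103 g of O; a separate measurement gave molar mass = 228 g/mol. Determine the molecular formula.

C12H20O4

Moles — C: 4.736 / 12.01 = 0.3943 mol; H: 0.6624 / 1.008 = 0.6571 mol; O: 2.103 / 16.00 = 0.1314 mol
Divide by the smallest (0.1314 mol O): C 3.000, H 5.000, O 1.000
→ C3H5O
Empirical-formula mass = 57.07 g/mol
n = 228 / 57.07 = 4.00 ≈ 4
Molecular formula = (C3H5O)×4 = C12H20O4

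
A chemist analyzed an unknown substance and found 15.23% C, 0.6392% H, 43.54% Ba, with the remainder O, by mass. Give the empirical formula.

Assume 100 g: 15.23 g C, 0.6392 g H, 43.54 g Ba, 40.591 g O.
n(C) = 15.23/12.01 = 1.268, n(H) = 0.6392/1.008 = 0.6341, n(Ba) = 43.54/137.33 = 0.317, n(O) = 40.591/16.00 = 2.537
Smallest is Ba at 0.317 mol; normalising gives C 4.000, H 2.000, Ba 1.000, O 8.002
Ratio ≈ 4:2:1:8, so the empirical formula is C4H2BaO8

C4H2BaO8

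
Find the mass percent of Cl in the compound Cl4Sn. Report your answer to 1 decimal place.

54.4%

Molar mass = 4(35.45) + 1(118.71) = 260.510 g/mol
Mass of Cl per mole = 4 × 35.45 = 141.800 g
% Cl = 141.800 / 260.510 × 100 = 54.4%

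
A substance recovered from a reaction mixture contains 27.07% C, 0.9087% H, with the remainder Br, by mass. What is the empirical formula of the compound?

C5H2Br2

Assume 100 g: 27.07 g C, 0.9087 g H, 72.021 g Br.
Moles — C: 27.07 / 12.01 = 2.254 mol; H: 0.9087 / 1.008 = 0.9015 mol; Br: 72.021 / 79.90 = 0.9014 mol
Smallest is Br at 0.9014 mol; normalising gives C 2.501, H 1.000, Br 1.000
×2: C 5.00, H 2.00, Br 2.00 → C5H2Br2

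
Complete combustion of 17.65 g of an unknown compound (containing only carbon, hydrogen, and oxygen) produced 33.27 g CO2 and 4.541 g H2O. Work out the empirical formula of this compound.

mol C = 33.27 / 44.01 = 0.7560; mass C = 0.7560 × 12.01 = 9.079 g
mol H = 2 × (4.541 / 18.02) = 0.5040; mass H = 0.5040 × 1.008 = 0.5080 g
mass O = 17.65 − (9.587) = 8.063 g → mol O = 0.5039
Ratios (÷ 0.5039): C 1.500, H 1.000, O 1.000
Multiply by 2: C 3.00, H 2.00, O 2.00 → C3H2O2

C3H2O2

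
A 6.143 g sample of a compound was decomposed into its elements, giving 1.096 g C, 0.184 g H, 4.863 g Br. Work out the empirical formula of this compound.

Moles — C: 1.096 / 12.01 = 0.09126 mol; H: 0.184 / 1.008 = 0.1825 mol; Br: 4.863 / 79.90 = 0.06086 mol
Smallest is Br at 0.06086 mol; normalising gives C 1.499, H 2.999, Br 1.000
×2: C 3.00, H 6.00, Br 2.00 → C3H6Br2

C3H6Br2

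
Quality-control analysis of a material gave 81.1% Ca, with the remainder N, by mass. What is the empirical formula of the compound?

Ca3N2

Assume 100 g: 81.1 g Ca, 18.9 g N.
Ca: 81.1 g ÷ 40.08 g/mol = 2.023 mol
N: 18.9 g ÷ 14.01 g/mol = 1.349 mol
Divide by the smallest (1.349 mol N): Ca 1.500, N 1.000
Scaling by 2: Ca 3.00, N 2.00 → Ca3N2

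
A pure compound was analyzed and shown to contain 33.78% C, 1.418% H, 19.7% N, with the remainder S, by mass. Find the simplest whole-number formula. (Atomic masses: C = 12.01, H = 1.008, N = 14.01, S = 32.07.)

C2HNS

Assume 100 g: 33.78 g C, 1.418 g H, 19.7 g N, 45.102 g S.
n(C) = 33.78/12.01 = 2.813, n(H) = 1.418/1.008 = 1.407, n(N) = 19.7/14.01 = 1.406, n(S) = 45.102/32.07 = 1.406
Smallest is N at 1.406 mol; normalising gives C 2.000, H 1.000, N 1.000, S 1.000
→ C2HNS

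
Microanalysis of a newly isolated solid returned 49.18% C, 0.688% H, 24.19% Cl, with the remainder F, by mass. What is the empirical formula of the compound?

Assume 100 g: 49.18 g C, 0.688 g H, 24.19 g Cl, 25.942 g F.
C: 49.18 g ÷ 12.01 g/mol = 4.095 mol
H: 0.688 g ÷ 1.008 g/mol = 0.6825 mol
Cl: 24.19 g ÷ 35.45 g/mol = 0.6824 mol
F: 25.942 g ÷ 19.00 g/mol = 1.365 mol
Divide by the smallest (0.6824 mol Cl): C 6.001, H 1.000, Cl 1.000, F 2.001
→ C6HClF2

C6HClF2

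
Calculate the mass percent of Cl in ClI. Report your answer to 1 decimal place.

Molar mass = 1(35.45) + 1(126.90) = 162.350 g/mol
Mass of Cl per mole = 1 × 35.45 = 35.450 g
% Cl = 35.450 / 162.350 × 100 = 21.8%

21.8%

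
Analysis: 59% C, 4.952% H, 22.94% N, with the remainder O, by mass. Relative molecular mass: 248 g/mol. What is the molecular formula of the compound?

C12H12N4O2

Assume 100 g: 59 g C, 4.952 g H, 22.94 g N, 13.108 g O.
C: 59 g ÷ 12.01 g/mol = 4.913 mol
H: 4.952 g ÷ 1.008 g/mol = 4.913 mol
N: 22.94 g ÷ 14.01 g/mol = 1.637 mol
O: 13.108 g ÷ 16.00 g/mol = 0.8193 mol
Ratios (÷ 0.8193): C 5.996, H 5.997, N 1.999, O 1.000
Ratio ≈ 6:6:2:1, so the empirical formula is C6H6N2O
Empirical-formula mass = 122.13 g/mol
n = 248 / 122.13 = 2.03 ≈ 2
Molecular formula = (C6H6N2O)×2 = C12H12N4O2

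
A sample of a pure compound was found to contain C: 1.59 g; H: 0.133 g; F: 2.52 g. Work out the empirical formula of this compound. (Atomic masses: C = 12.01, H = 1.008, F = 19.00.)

n(C) = 1.59/12.01 = 0.1324, n(H) = 0.133/1.008 = 0.1319, n(F) = 2.52/19.00 = 0.1326
Ratios (÷ 0.1319): C 1.003, H 1.000, F 1.005
≈ 1:1:1 → CHF

CHF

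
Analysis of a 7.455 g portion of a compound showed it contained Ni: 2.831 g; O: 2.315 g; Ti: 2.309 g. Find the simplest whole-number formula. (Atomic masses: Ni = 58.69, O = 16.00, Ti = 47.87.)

NiO3Ti

n(Ni) = 2.831/58.69 = 0.04824, n(O) = 2.315/16.00 = 0.1447, n(Ti) = 2.309/47.87 = 0.04823
Ratios (÷ 0.04823): Ni 1.000, O 3.000, Ti 1.000
Ratio ≈ 1:3:1, so the empirical formula is NiO3Ti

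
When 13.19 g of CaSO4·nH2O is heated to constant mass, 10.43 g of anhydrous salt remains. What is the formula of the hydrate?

CaSO4·2H2O

Mass of water lost = 13.19 − 10.43 = 2.76 g → 2.76 / 18.02 = 0.1532 mol H2O
Molar mass of CaSO4 = 136.15 g/mol → mol CaSO4 = 10.43 / 136.15 = 0.07661
n = 0.1532 / 0.07661 = 2.00 ≈ 2 → CaSO4·2H2O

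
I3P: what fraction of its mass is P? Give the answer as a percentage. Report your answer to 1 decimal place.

Molar mass = 3(126.90) + 1(30.97) = 411.670 g/mol
Mass of P per mole = 1 × 30.97 = 30.970 g
% P = 30.970 / 411.670 × 100 = 7.5%

7.5%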